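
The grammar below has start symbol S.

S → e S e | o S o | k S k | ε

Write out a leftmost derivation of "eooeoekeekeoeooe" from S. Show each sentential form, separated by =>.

S => eSe   [S → e S e]
eSe => eoSoe   [S → o S o]
eoSoe => eooSooe   [S → o S o]
eooSooe => eooeSeooe   [S → e S e]
eooeSeooe => eooeoSoeooe   [S → o S o]
eooeoSoeooe => eooeoeSeoeooe   [S → e S e]
eooeoeSeoeooe => eooeoekSkeoeooe   [S → k S k]
eooeoekSkeoeooe => eooeoekeSekeoeooe   [S → e S e]
eooeoekeSekeoeooe => eooeoekeekeoeooe   [S → ε]

S => eSe => eoSoe => eooSooe => eooeSeooe => eooeoSoeooe => eooeoeSeoeooe => eooeoekSkeoeooe => eooeoekeSekeoeooe => eooeoekeekeoeooe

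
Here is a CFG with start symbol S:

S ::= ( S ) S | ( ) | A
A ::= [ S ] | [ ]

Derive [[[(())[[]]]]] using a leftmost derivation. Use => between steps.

S => A => [S] => [A] => [[S]] => [[A]] => [[[S]]] => [[[(S)S]]] => [[[(())S]]] => [[[(())A]]] => [[[(())[S]]]] => [[[(())[A]]]] => [[[(())[[]]]]]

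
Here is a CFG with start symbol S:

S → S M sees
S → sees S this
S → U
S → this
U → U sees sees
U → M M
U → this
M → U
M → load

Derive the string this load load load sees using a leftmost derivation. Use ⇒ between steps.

S ⇒ S M sees   [S → S M sees]
S M sees ⇒ U M sees   [S → U]
U M sees ⇒ M M M sees   [U → M M]
M M M sees ⇒ U M M sees   [M → U]
U M M sees ⇒ M M M M sees   [U → M M]
M M M M sees ⇒ U M M M sees   [M → U]
U M M M sees ⇒ this M M M sees   [U → this]
this M M M sees ⇒ this load M M sees   [M → load]
this load M M sees ⇒ this load load M sees   [M → load]
this load load M sees ⇒ this load load load sees   [M → load]

S ⇒ S M sees ⇒ U M sees ⇒ M M M sees ⇒ U M M sees ⇒ M M M M sees ⇒ U M M M sees ⇒ this M M M sees ⇒ this load M M sees ⇒ this load load M sees ⇒ this load load load sees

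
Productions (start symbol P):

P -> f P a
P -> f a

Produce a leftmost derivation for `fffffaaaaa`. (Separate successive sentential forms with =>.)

P => fPa   [P -> f P a]
fPa => ffPaa   [P -> f P a]
ffPaa => fffPaaa   [P -> f P a]
fffPaaa => ffffPaaaa   [P -> f P a]
ffffPaaaa => fffffaaaaa   [P -> f a]

P => fPa => ffPaa => fffPaaa => ffffPaaaa => fffffaaaaa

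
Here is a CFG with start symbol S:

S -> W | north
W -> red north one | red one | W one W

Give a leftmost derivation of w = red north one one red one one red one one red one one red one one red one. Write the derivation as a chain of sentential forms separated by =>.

S => W   [S -> W]
W => W one W   [W -> W one W]
W one W => W one W one W   [W -> W one W]
W one W one W => red north one one W one W   [W -> red north one]
red north one one W one W => red north one one red one one W   [W -> red one]
red north one one red one one W => red north one one red one one W one W   [W -> W one W]
red north one one red one one W one W => red north one one red one one W one W one W   [W -> W one W]
red north one one red one one W one W one W => red north one one red one one W one W one W one W   [W -> W one W]
red north one one red one one W one W one W one W => red north one one red one one red one one W one W one W   [W -> red one]
red north one one red one one red one one W one W one W => red north one one red one one red one one red one one W one W   [W -> red one]
red north one one red one one red one one red one one W one W => red north one one red one one red one one red one one red one one W   [W -> red one]
red north one one red one one red one one red one one red one one W => red north one one red one one red one one red one one red one one red one   [W -> red one]

S => W => W one W => W one W one W => red north one one W one W => red north one one red one one W => red north one one red one one W one W => red north one one red one one W one W one W => red north one one red one one W one W one W one W => red north one one red one one red one one W one W one W => red north one one red one one red one one red one one W one W => red north one one red one one red one one red one one red one one W => red north one one red one one red one one red one one red one one red one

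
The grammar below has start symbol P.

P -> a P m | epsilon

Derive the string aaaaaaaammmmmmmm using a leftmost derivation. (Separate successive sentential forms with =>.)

P => aPm => aaPmm => aaaPmmm => aaaaPmmmm => aaaaaPmmmmm => aaaaaaPmmmmmm => aaaaaaaPmmmmmmm => aaaaaaaaPmmmmmmmm => aaaaaaaammmmmmmm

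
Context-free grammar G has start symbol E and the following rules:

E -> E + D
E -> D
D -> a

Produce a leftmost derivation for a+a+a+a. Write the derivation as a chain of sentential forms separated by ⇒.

E ⇒ E+D   [E -> E + D]
E+D ⇒ E+D+D   [E -> E + D]
E+D+D ⇒ E+D+D+D   [E -> E + D]
E+D+D+D ⇒ D+D+D+D   [E -> D]
D+D+D+D ⇒ a+D+D+D   [D -> a]
a+D+D+D ⇒ a+a+D+D   [D -> a]
a+a+D+D ⇒ a+a+a+D   [D -> a]
a+a+a+D ⇒ a+a+a+a   [D -> a]

E⇒E+D⇒E+D+D⇒E+D+D+D⇒D+D+D+D⇒a+D+D+D⇒a+a+D+D⇒a+a+a+D⇒a+a+a+a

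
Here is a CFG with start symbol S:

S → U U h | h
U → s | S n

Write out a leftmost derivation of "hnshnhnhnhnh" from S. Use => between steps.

S => UUh => SnUh => hnUh => hnSnh => hnUUhnh => hnsUhnh => hnsSnhnh => hnsUUhnhnh => hnsSnUhnhnh => hnshnUhnhnh => hnshnSnhnhnh => hnshnhnhnhnh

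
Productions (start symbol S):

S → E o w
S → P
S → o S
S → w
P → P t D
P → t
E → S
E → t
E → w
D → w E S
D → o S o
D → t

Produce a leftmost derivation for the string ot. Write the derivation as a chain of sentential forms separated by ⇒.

S ⇒ oS ⇒ oP ⇒ ot

S ⇒ oS   [S → o S]
oS ⇒ oP   [S → P]
oP ⇒ ot   [P → t]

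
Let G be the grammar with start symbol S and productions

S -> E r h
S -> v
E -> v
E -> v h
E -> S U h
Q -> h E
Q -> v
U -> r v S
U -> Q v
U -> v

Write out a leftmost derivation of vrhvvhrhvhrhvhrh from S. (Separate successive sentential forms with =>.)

S=>Erh=>SUhrh=>ErhUhrh=>SUhrhUhrh=>ErhUhrhUhrh=>SUhrhUhrhUhrh=>ErhUhrhUhrhUhrh=>vrhUhrhUhrhUhrh=>vrhQvhrhUhrhUhrh=>vrhvvhrhUhrhUhrh=>vrhvvhrhvhrhUhrh=>vrhvvhrhvhrhvhrh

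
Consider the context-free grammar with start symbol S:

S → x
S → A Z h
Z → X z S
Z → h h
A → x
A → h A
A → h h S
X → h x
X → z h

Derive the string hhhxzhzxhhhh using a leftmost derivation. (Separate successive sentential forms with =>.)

S => AZh   [S → A Z h]
AZh => hhSZh   [A → h h S]
hhSZh => hhAZhZh   [S → A Z h]
hhAZhZh => hhhAZhZh   [A → h A]
hhhAZhZh => hhhxZhZh   [A → x]
hhhxZhZh => hhhxXzShZh   [Z → X z S]
hhhxXzShZh => hhhxzhzShZh   [X → z h]
hhhxzhzShZh => hhhxzhzxhZh   [S → x]
hhhxzhzxhZh => hhhxzhzxhhhh   [Z → h h]

S => AZh => hhSZh => hhAZhZh => hhhAZhZh => hhhxZhZh => hhhxXzShZh => hhhxzhzShZh => hhhxzhzxhZh => hhhxzhzxhhhh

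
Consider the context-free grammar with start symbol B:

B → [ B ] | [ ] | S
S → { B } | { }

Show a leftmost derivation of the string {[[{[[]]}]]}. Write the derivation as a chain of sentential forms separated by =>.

B => S   [B → S]
S => {B}   [S → { B }]
{B} => {[B]}   [B → [ B ]]
{[B]} => {[[B]]}   [B → [ B ]]
{[[B]]} => {[[S]]}   [B → S]
{[[S]]} => {[[{B}]]}   [S → { B }]
{[[{B}]]} => {[[{[B]}]]}   [B → [ B ]]
{[[{[B]}]]} => {[[{[[]]}]]}   [B → [ ]]

B => S => {B} => {[B]} => {[[B]]} => {[[S]]} => {[[{B}]]} => {[[{[B]}]]} => {[[{[[]]}]]}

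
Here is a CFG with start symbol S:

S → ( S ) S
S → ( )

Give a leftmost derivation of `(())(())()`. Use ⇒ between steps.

S ⇒ (S)S   [S → ( S ) S]
(S)S ⇒ (())S   [S → ( )]
(())S ⇒ (())(S)S   [S → ( S ) S]
(())(S)S ⇒ (())(())S   [S → ( )]
(())(())S ⇒ (())(())()   [S → ( )]

S ⇒ (S)S ⇒ (())S ⇒ (())(S)S ⇒ (())(())S ⇒ (())(())()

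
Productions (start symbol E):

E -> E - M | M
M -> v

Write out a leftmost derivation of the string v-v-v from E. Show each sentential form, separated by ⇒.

E ⇒ E-M   [E -> E - M]
E-M ⇒ E-M-M   [E -> E - M]
E-M-M ⇒ M-M-M   [E -> M]
M-M-M ⇒ v-M-M   [M -> v]
v-M-M ⇒ v-v-M   [M -> v]
v-v-M ⇒ v-v-v   [M -> v]

E ⇒ E-M ⇒ E-M-M ⇒ M-M-M ⇒ v-M-M ⇒ v-v-M ⇒ v-v-v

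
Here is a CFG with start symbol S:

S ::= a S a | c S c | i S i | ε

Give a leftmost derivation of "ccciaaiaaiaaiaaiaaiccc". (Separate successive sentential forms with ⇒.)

S ⇒ cSc ⇒ ccScc ⇒ cccSccc ⇒ ccciSiccc ⇒ ccciaSaiccc ⇒ ccciaaSaaiccc ⇒ ccciaaiSiaaiccc ⇒ ccciaaiaSaiaaiccc ⇒ ccciaaiaaSaaiaaiccc ⇒ ccciaaiaaiSiaaiaaiccc ⇒ ccciaaiaaiaSaiaaiaaiccc ⇒ ccciaaiaaiaaiaaiaaiccc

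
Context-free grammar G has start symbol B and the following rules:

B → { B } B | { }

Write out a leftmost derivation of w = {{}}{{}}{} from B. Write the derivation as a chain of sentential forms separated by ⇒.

B ⇒ {B}B   [B → { B } B]
{B}B ⇒ {{}}B   [B → { }]
{{}}B ⇒ {{}}{B}B   [B → { B } B]
{{}}{B}B ⇒ {{}}{{}}B   [B → { }]
{{}}{{}}B ⇒ {{}}{{}}{}   [B → { }]

B ⇒ {B}B ⇒ {{}}B ⇒ {{}}{B}B ⇒ {{}}{{}}B ⇒ {{}}{{}}{}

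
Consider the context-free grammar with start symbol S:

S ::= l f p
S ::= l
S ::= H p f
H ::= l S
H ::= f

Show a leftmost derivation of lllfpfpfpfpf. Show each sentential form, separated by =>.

S => Hpf   [S ::= H p f]
Hpf => lSpf   [H ::= l S]
lSpf => lHpfpf   [S ::= H p f]
lHpfpf => llSpfpf   [H ::= l S]
llSpfpf => llHpfpfpf   [S ::= H p f]
llHpfpfpf => lllSpfpfpf   [H ::= l S]
lllSpfpfpf => lllHpfpfpfpf   [S ::= H p f]
lllHpfpfpfpf => lllfpfpfpfpf   [H ::= f]

S => Hpf => lSpf => lHpfpf => llSpfpf => llHpfpfpf => lllSpfpfpf => lllHpfpfpfpf => lllfpfpfpfpf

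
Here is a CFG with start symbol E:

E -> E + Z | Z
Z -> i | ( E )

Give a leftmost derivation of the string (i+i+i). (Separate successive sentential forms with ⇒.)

E ⇒ Z ⇒ (E) ⇒ (E+Z) ⇒ (E+Z+Z) ⇒ (Z+Z+Z) ⇒ (i+Z+Z) ⇒ (i+i+Z) ⇒ (i+i+i)

E ⇒ Z   [E -> Z]
Z ⇒ (E)   [Z -> ( E )]
(E) ⇒ (E+Z)   [E -> E + Z]
(E+Z) ⇒ (E+Z+Z)   [E -> E + Z]
(E+Z+Z) ⇒ (Z+Z+Z)   [E -> Z]
(Z+Z+Z) ⇒ (i+Z+Z)   [Z -> i]
(i+Z+Z) ⇒ (i+i+Z)   [Z -> i]
(i+i+Z) ⇒ (i+i+i)   [Z -> i]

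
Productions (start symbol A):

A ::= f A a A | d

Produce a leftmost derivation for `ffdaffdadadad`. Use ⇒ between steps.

A ⇒ fAaA ⇒ ffAaAaA ⇒ ffdaAaA ⇒ ffdafAaAaA ⇒ ffdaffAaAaAaA ⇒ ffdaffdaAaAaA ⇒ ffdaffdadaAaA ⇒ ffdaffdadadaA ⇒ ffdaffdadadad

A ⇒ fAaA   [A ::= f A a A]
fAaA ⇒ ffAaAaA   [A ::= f A a A]
ffAaAaA ⇒ ffdaAaA   [A ::= d]
ffdaAaA ⇒ ffdafAaAaA   [A ::= f A a A]
ffdafAaAaA ⇒ ffdaffAaAaAaA   [A ::= f A a A]
ffdaffAaAaAaA ⇒ ffdaffdaAaAaA   [A ::= d]
ffdaffdaAaAaA ⇒ ffdaffdadaAaA   [A ::= d]
ffdaffdadaAaA ⇒ ffdaffdadadaA   [A ::= d]
ffdaffdadadaA ⇒ ffdaffdadadad   [A ::= d]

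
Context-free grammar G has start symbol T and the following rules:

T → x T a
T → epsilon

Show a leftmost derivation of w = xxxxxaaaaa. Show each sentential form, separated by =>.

T=>xTa=>xxTaa=>xxxTaaa=>xxxxTaaaa=>xxxxxTaaaaa=>xxxxxaaaaa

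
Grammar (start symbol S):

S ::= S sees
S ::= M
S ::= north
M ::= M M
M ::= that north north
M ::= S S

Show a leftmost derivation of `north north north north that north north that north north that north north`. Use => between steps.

S => M => M M => M M M => M M M M => S S M M M => north S M M M => north north M M M => north north M M M M => north north S S M M M => north north north S M M M => north north north north M M M => north north north north that north north M M => north north north north that north north that north north M => north north north north that north north that north north that north north

S => M   [S ::= M]
M => M M   [M ::= M M]
M M => M M M   [M ::= M M]
M M M => M M M M   [M ::= M M]
M M M M => S S M M M   [M ::= S S]
S S M M M => north S M M M   [S ::= north]
north S M M M => north north M M M   [S ::= north]
north north M M M => north north M M M M   [M ::= M M]
north north M M M M => north north S S M M M   [M ::= S S]
north north S S M M M => north north north S M M M   [S ::= north]
north north north S M M M => north north north north M M M   [S ::= north]
north north north north M M M => north north north north that north north M M   [M ::= that north north]
north north north north that north north M M => north north north north that north north that north north M   [M ::= that north north]
north north north north that north north that north north M => north north north north that north north that north north that north north   [M ::= that north north]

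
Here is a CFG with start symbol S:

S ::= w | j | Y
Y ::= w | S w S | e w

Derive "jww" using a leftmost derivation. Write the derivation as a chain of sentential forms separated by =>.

S => Y => SwS => jwS => jww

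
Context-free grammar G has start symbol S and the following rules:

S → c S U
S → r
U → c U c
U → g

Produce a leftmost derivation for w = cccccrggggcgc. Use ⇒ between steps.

S ⇒ cSU ⇒ ccSUU ⇒ cccSUUU ⇒ ccccSUUUU ⇒ cccccSUUUUU ⇒ cccccrUUUUU ⇒ cccccrgUUUU ⇒ cccccrggUUU ⇒ cccccrgggUU ⇒ cccccrggggU ⇒ cccccrggggcUc ⇒ cccccrggggcgc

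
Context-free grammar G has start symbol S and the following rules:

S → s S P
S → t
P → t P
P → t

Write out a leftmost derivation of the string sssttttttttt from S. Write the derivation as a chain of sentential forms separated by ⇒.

S ⇒ sSP   [S → s S P]
sSP ⇒ ssSPP   [S → s S P]
ssSPP ⇒ sssSPPP   [S → s S P]
sssSPPP ⇒ ssstPPP   [S → t]
ssstPPP ⇒ sssttPPP   [P → t P]
sssttPPP ⇒ ssstttPPP   [P → t P]
ssstttPPP ⇒ sssttttPPP   [P → t P]
sssttttPPP ⇒ ssstttttPPP   [P → t P]
ssstttttPPP ⇒ sssttttttPPP   [P → t P]
sssttttttPPP ⇒ ssstttttttPP   [P → t]
ssstttttttPP ⇒ sssttttttttP   [P → t]
sssttttttttP ⇒ sssttttttttt   [P → t]

S⇒sSP⇒ssSPP⇒sssSPPP⇒ssstPPP⇒sssttPPP⇒ssstttPPP⇒sssttttPPP⇒ssstttttPPP⇒sssttttttPPP⇒ssstttttttPP⇒sssttttttttP⇒sssttttttttt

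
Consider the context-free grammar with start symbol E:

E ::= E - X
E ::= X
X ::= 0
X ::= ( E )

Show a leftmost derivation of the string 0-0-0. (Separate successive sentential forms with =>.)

E => E-X   [E ::= E - X]
E-X => E-X-X   [E ::= E - X]
E-X-X => X-X-X   [E ::= X]
X-X-X => 0-X-X   [X ::= 0]
0-X-X => 0-0-X   [X ::= 0]
0-0-X => 0-0-0   [X ::= 0]

E=>E-X=>E-X-X=>X-X-X=>0-X-X=>0-0-X=>0-0-0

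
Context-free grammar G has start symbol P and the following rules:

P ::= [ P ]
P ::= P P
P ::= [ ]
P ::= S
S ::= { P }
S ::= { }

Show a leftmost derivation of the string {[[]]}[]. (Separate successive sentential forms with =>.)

P => PP   [P ::= P P]
PP => SP   [P ::= S]
SP => {P}P   [S ::= { P }]
{P}P => {[P]}P   [P ::= [ P ]]
{[P]}P => {[[]]}P   [P ::= [ ]]
{[[]]}P => {[[]]}[]   [P ::= [ ]]

P => PP => SP => {P}P => {[P]}P => {[[]]}P => {[[]]}[]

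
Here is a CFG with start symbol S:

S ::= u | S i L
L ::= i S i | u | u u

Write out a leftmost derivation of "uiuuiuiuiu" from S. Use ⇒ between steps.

S ⇒ SiL ⇒ SiLiL ⇒ SiLiLiL ⇒ SiLiLiLiL ⇒ uiLiLiLiL ⇒ uiuuiLiLiL ⇒ uiuuiuiLiL ⇒ uiuuiuiuiL ⇒ uiuuiuiuiu

S ⇒ SiL   [S ::= S i L]
SiL ⇒ SiLiL   [S ::= S i L]
SiLiL ⇒ SiLiLiL   [S ::= S i L]
SiLiLiL ⇒ SiLiLiLiL   [S ::= S i L]
SiLiLiLiL ⇒ uiLiLiLiL   [S ::= u]
uiLiLiLiL ⇒ uiuuiLiLiL   [L ::= u u]
uiuuiLiLiL ⇒ uiuuiuiLiL   [L ::= u]
uiuuiuiLiL ⇒ uiuuiuiuiL   [L ::= u]
uiuuiuiuiL ⇒ uiuuiuiuiu   [L ::= u]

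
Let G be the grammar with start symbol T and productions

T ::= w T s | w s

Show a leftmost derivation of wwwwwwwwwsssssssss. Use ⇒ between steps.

T ⇒ wTs   [T ::= w T s]
wTs ⇒ wwTss   [T ::= w T s]
wwTss ⇒ wwwTsss   [T ::= w T s]
wwwTsss ⇒ wwwwTssss   [T ::= w T s]
wwwwTssss ⇒ wwwwwTsssss   [T ::= w T s]
wwwwwTsssss ⇒ wwwwwwTssssss   [T ::= w T s]
wwwwwwTssssss ⇒ wwwwwwwTsssssss   [T ::= w T s]
wwwwwwwTsssssss ⇒ wwwwwwwwTssssssss   [T ::= w T s]
wwwwwwwwTssssssss ⇒ wwwwwwwwwsssssssss   [T ::= w s]

T⇒wTs⇒wwTss⇒wwwTsss⇒wwwwTssss⇒wwwwwTsssss⇒wwwwwwTssssss⇒wwwwwwwTsssssss⇒wwwwwwwwTssssssss⇒wwwwwwwwwsssssssss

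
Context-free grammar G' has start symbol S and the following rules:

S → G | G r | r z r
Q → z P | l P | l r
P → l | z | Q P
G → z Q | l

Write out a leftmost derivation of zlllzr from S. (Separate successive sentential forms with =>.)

S => Gr => zQr => zlPr => zlQPr => zllPPr => zlllPr => zlllzr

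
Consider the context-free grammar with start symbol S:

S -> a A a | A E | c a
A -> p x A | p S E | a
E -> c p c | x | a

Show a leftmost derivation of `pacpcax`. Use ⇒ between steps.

S⇒AE⇒pSEE⇒pAEEE⇒paEEE⇒pacpcEE⇒pacpcaE⇒pacpcax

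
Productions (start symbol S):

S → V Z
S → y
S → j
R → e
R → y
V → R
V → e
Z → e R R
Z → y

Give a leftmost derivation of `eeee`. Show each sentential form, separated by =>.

S=>VZ=>RZ=>eZ=>eeRR=>eeeR=>eeee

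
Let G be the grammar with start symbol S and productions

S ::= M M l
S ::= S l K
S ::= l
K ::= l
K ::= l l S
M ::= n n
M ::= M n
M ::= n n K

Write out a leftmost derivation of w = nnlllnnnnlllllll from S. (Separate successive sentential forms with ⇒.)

S ⇒ SlK   [S ::= S l K]
SlK ⇒ SlKlK   [S ::= S l K]
SlKlK ⇒ MMllKlK   [S ::= M M l]
MMllKlK ⇒ MnMllKlK   [M ::= M n]
MnMllKlK ⇒ MnnMllKlK   [M ::= M n]
MnnMllKlK ⇒ nnKnnMllKlK   [M ::= n n K]
nnKnnMllKlK ⇒ nnllSnnMllKlK   [K ::= l l S]
nnllSnnMllKlK ⇒ nnlllnnMllKlK   [S ::= l]
nnlllnnMllKlK ⇒ nnlllnnnnllKlK   [M ::= n n]
nnlllnnnnllKlK ⇒ nnlllnnnnllllK   [K ::= l]
nnlllnnnnllllK ⇒ nnlllnnnnllllllS   [K ::= l l S]
nnlllnnnnllllllS ⇒ nnlllnnnnlllllll   [S ::= l]

S⇒SlK⇒SlKlK⇒MMllKlK⇒MnMllKlK⇒MnnMllKlK⇒nnKnnMllKlK⇒nnllSnnMllKlK⇒nnlllnnMllKlK⇒nnlllnnnnllKlK⇒nnlllnnnnllllK⇒nnlllnnnnllllllS⇒nnlllnnnnlllllll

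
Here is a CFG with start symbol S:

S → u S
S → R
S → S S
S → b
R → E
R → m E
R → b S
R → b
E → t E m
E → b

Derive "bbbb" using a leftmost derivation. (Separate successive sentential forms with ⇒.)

S ⇒ SS ⇒ SSS ⇒ bSS ⇒ bSSS ⇒ bRSS ⇒ bbSS ⇒ bbRS ⇒ bbbS ⇒ bbbb

S ⇒ SS   [S → S S]
SS ⇒ SSS   [S → S S]
SSS ⇒ bSS   [S → b]
bSS ⇒ bSSS   [S → S S]
bSSS ⇒ bRSS   [S → R]
bRSS ⇒ bbSS   [R → b]
bbSS ⇒ bbRS   [S → R]
bbRS ⇒ bbbS   [R → b]
bbbS ⇒ bbbb   [S → b]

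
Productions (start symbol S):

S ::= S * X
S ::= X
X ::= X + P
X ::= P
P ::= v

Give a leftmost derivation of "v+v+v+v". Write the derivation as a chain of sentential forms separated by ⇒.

S ⇒ X   [S ::= X]
X ⇒ X+P   [X ::= X + P]
X+P ⇒ X+P+P   [X ::= X + P]
X+P+P ⇒ X+P+P+P   [X ::= X + P]
X+P+P+P ⇒ P+P+P+P   [X ::= P]
P+P+P+P ⇒ v+P+P+P   [P ::= v]
v+P+P+P ⇒ v+v+P+P   [P ::= v]
v+v+P+P ⇒ v+v+v+P   [P ::= v]
v+v+v+P ⇒ v+v+v+v   [P ::= v]

S ⇒ X ⇒ X+P ⇒ X+P+P ⇒ X+P+P+P ⇒ P+P+P+P ⇒ v+P+P+P ⇒ v+v+P+P ⇒ v+v+v+P ⇒ v+v+v+v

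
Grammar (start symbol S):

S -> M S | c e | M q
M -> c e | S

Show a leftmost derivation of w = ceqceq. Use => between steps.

S => MS => SS => MqS => ceqS => ceqMq => ceqceq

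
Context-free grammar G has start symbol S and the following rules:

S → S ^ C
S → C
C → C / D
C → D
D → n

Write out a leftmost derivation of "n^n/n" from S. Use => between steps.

S=>S^C=>C^C=>D^C=>n^C=>n^C/D=>n^D/D=>n^n/D=>n^n/n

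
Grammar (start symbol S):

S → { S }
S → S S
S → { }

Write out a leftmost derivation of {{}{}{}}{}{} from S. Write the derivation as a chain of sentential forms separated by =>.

S=>SS=>SSS=>{S}SS=>{SS}SS=>{SSS}SS=>{{}SS}SS=>{{}{}S}SS=>{{}{}{}}SS=>{{}{}{}}{}S=>{{}{}{}}{}{}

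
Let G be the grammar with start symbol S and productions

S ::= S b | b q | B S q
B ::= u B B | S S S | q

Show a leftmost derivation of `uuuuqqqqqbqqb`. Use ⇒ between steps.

S⇒Sb⇒BSqb⇒uBBSqb⇒uuBBBSqb⇒uuuBBBBSqb⇒uuuuBBBBBSqb⇒uuuuqBBBBSqb⇒uuuuqqBBBSqb⇒uuuuqqqBBSqb⇒uuuuqqqqBSqb⇒uuuuqqqqqSqb⇒uuuuqqqqqbqqb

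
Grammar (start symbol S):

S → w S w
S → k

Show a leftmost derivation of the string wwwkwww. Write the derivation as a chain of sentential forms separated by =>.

S => wSw => wwSww => wwwSwww => wwwkwww

S => wSw   [S → w S w]
wSw => wwSww   [S → w S w]
wwSww => wwwSwww   [S → w S w]
wwwSwww => wwwkwww   [S → k]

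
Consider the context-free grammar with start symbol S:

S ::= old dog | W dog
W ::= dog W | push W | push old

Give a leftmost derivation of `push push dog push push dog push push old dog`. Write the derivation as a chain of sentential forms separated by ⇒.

S ⇒ W dog ⇒ push W dog ⇒ push push W dog ⇒ push push dog W dog ⇒ push push dog push W dog ⇒ push push dog push push W dog ⇒ push push dog push push dog W dog ⇒ push push dog push push dog push W dog ⇒ push push dog push push dog push push old dog

S ⇒ W dog   [S ::= W dog]
W dog ⇒ push W dog   [W ::= push W]
push W dog ⇒ push push W dog   [W ::= push W]
push push W dog ⇒ push push dog W dog   [W ::= dog W]
push push dog W dog ⇒ push push dog push W dog   [W ::= push W]
push push dog push W dog ⇒ push push dog push push W dog   [W ::= push W]
push push dog push push W dog ⇒ push push dog push push dog W dog   [W ::= dog W]
push push dog push push dog W dog ⇒ push push dog push push dog push W dog   [W ::= push W]
push push dog push push dog push W dog ⇒ push push dog push push dog push push old dog   [W ::= push old]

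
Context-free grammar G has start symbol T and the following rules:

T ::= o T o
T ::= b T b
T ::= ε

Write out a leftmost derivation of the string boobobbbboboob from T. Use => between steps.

T => bTb   [T ::= b T b]
bTb => boTob   [T ::= o T o]
boTob => booToob   [T ::= o T o]
booToob => boobTboob   [T ::= b T b]
boobTboob => booboToboob   [T ::= o T o]
booboToboob => boobobTboboob   [T ::= b T b]
boobobTboboob => boobobbTbboboob   [T ::= b T b]
boobobbTbboboob => boobobbbboboob   [T ::= ε]

T => bTb => boTob => booToob => boobTboob => booboToboob => boobobTboboob => boobobbTbboboob => boobobbbboboob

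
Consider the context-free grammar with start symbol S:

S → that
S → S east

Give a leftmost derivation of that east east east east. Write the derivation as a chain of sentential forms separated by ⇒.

S ⇒ S east ⇒ S east east ⇒ S east east east ⇒ S east east east east ⇒ that east east east east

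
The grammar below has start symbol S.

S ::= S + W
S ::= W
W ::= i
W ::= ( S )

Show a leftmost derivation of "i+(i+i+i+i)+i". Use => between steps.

S => S+W => S+W+W => W+W+W => i+W+W => i+(S)+W => i+(S+W)+W => i+(S+W+W)+W => i+(S+W+W+W)+W => i+(W+W+W+W)+W => i+(i+W+W+W)+W => i+(i+i+W+W)+W => i+(i+i+i+W)+W => i+(i+i+i+i)+W => i+(i+i+i+i)+i

S => S+W   [S ::= S + W]
S+W => S+W+W   [S ::= S + W]
S+W+W => W+W+W   [S ::= W]
W+W+W => i+W+W   [W ::= i]
i+W+W => i+(S)+W   [W ::= ( S )]
i+(S)+W => i+(S+W)+W   [S ::= S + W]
i+(S+W)+W => i+(S+W+W)+W   [S ::= S + W]
i+(S+W+W)+W => i+(S+W+W+W)+W   [S ::= S + W]
i+(S+W+W+W)+W => i+(W+W+W+W)+W   [S ::= W]
i+(W+W+W+W)+W => i+(i+W+W+W)+W   [W ::= i]
i+(i+W+W+W)+W => i+(i+i+W+W)+W   [W ::= i]
i+(i+i+W+W)+W => i+(i+i+i+W)+W   [W ::= i]
i+(i+i+i+W)+W => i+(i+i+i+i)+W   [W ::= i]
i+(i+i+i+i)+W => i+(i+i+i+i)+i   [W ::= i]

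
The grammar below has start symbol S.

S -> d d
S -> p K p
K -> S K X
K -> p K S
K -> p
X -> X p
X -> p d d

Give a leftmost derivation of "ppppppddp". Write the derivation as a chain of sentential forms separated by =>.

S => pKp   [S -> p K p]
pKp => pSKXp   [K -> S K X]
pSKXp => ppKpKXp   [S -> p K p]
ppKpKXp => ppppKXp   [K -> p]
ppppKXp => pppppXp   [K -> p]
pppppXp => ppppppddp   [X -> p d d]

S=>pKp=>pSKXp=>ppKpKXp=>ppppKXp=>pppppXp=>ppppppddp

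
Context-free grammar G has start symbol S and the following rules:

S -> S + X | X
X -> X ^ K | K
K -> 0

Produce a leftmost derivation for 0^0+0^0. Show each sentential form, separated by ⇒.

S ⇒ S+X   [S -> S + X]
S+X ⇒ X+X   [S -> X]
X+X ⇒ X^K+X   [X -> X ^ K]
X^K+X ⇒ K^K+X   [X -> K]
K^K+X ⇒ 0^K+X   [K -> 0]
0^K+X ⇒ 0^0+X   [K -> 0]
0^0+X ⇒ 0^0+X^K   [X -> X ^ K]
0^0+X^K ⇒ 0^0+K^K   [X -> K]
0^0+K^K ⇒ 0^0+0^K   [K -> 0]
0^0+0^K ⇒ 0^0+0^0   [K -> 0]

S ⇒ S+X ⇒ X+X ⇒ X^K+X ⇒ K^K+X ⇒ 0^K+X ⇒ 0^0+X ⇒ 0^0+X^K ⇒ 0^0+K^K ⇒ 0^0+0^K ⇒ 0^0+0^0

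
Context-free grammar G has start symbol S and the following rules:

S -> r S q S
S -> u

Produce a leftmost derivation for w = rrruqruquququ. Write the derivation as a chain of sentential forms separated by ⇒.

S⇒rSqS⇒rrSqSqS⇒rrrSqSqSqS⇒rrruqSqSqS⇒rrruqrSqSqSqS⇒rrruqruqSqSqS⇒rrruqruquqSqS⇒rrruqruququqS⇒rrruqruquququ

S ⇒ rSqS   [S -> r S q S]
rSqS ⇒ rrSqSqS   [S -> r S q S]
rrSqSqS ⇒ rrrSqSqSqS   [S -> r S q S]
rrrSqSqSqS ⇒ rrruqSqSqS   [S -> u]
rrruqSqSqS ⇒ rrruqrSqSqSqS   [S -> r S q S]
rrruqrSqSqSqS ⇒ rrruqruqSqSqS   [S -> u]
rrruqruqSqSqS ⇒ rrruqruquqSqS   [S -> u]
rrruqruquqSqS ⇒ rrruqruququqS   [S -> u]
rrruqruququqS ⇒ rrruqruquququ   [S -> u]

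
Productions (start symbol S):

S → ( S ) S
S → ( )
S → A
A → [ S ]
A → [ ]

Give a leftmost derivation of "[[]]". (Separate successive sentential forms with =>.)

S => A => [S] => [A] => [[]]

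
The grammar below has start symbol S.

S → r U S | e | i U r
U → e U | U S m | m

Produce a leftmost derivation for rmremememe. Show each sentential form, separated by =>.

S => rUS => rUSmS => rmSmS => rmrUSmS => rmrUSmSmS => rmreUSmSmS => rmremSmSmS => rmrememSmS => rmremememS => rmremememe

S => rUS   [S → r U S]
rUS => rUSmS   [U → U S m]
rUSmS => rmSmS   [U → m]
rmSmS => rmrUSmS   [S → r U S]
rmrUSmS => rmrUSmSmS   [U → U S m]
rmrUSmSmS => rmreUSmSmS   [U → e U]
rmreUSmSmS => rmremSmSmS   [U → m]
rmremSmSmS => rmrememSmS   [S → e]
rmrememSmS => rmremememS   [S → e]
rmremememS => rmremememe   [S → e]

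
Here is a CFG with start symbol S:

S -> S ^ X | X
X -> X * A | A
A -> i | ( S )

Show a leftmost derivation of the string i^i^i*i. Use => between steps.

S => S^X   [S -> S ^ X]
S^X => S^X^X   [S -> S ^ X]
S^X^X => X^X^X   [S -> X]
X^X^X => A^X^X   [X -> A]
A^X^X => i^X^X   [A -> i]
i^X^X => i^A^X   [X -> A]
i^A^X => i^i^X   [A -> i]
i^i^X => i^i^X*A   [X -> X * A]
i^i^X*A => i^i^A*A   [X -> A]
i^i^A*A => i^i^i*A   [A -> i]
i^i^i*A => i^i^i*i   [A -> i]

S => S^X => S^X^X => X^X^X => A^X^X => i^X^X => i^A^X => i^i^X => i^i^X*A => i^i^A*A => i^i^i*A => i^i^i*i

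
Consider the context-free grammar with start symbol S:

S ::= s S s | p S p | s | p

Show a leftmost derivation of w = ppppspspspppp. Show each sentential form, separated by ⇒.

S ⇒ pSp   [S ::= p S p]
pSp ⇒ ppSpp   [S ::= p S p]
ppSpp ⇒ pppSppp   [S ::= p S p]
pppSppp ⇒ ppppSpppp   [S ::= p S p]
ppppSpppp ⇒ ppppsSspppp   [S ::= s S s]
ppppsSspppp ⇒ ppppspSpspppp   [S ::= p S p]
ppppspSpspppp ⇒ ppppspspspppp   [S ::= s]

S⇒pSp⇒ppSpp⇒pppSppp⇒ppppSpppp⇒ppppsSspppp⇒ppppspSpspppp⇒ppppspspspppp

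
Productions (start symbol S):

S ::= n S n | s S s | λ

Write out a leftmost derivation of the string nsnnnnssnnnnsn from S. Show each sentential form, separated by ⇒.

S ⇒ nSn   [S ::= n S n]
nSn ⇒ nsSsn   [S ::= s S s]
nsSsn ⇒ nsnSnsn   [S ::= n S n]
nsnSnsn ⇒ nsnnSnnsn   [S ::= n S n]
nsnnSnnsn ⇒ nsnnnSnnnsn   [S ::= n S n]
nsnnnSnnnsn ⇒ nsnnnnSnnnnsn   [S ::= n S n]
nsnnnnSnnnnsn ⇒ nsnnnnsSsnnnnsn   [S ::= s S s]
nsnnnnsSsnnnnsn ⇒ nsnnnnssnnnnsn   [S ::= λ]

S⇒nSn⇒nsSsn⇒nsnSnsn⇒nsnnSnnsn⇒nsnnnSnnnsn⇒nsnnnnSnnnnsn⇒nsnnnnsSsnnnnsn⇒nsnnnnssnnnnsn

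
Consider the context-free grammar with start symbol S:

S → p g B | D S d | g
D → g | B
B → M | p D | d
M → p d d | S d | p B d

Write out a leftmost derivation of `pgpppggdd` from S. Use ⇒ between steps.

S ⇒ pgB ⇒ pgpD ⇒ pgpB ⇒ pgppD ⇒ pgppB ⇒ pgppM ⇒ pgppSd ⇒ pgppDSdd ⇒ pgppBSdd ⇒ pgpppDSdd ⇒ pgpppgSdd ⇒ pgpppggdd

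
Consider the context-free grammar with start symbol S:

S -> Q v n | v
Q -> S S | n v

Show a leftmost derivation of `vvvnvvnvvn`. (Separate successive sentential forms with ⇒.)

S ⇒ Qvn ⇒ SSvn ⇒ QvnSvn ⇒ SSvnSvn ⇒ QvnSvnSvn ⇒ SSvnSvnSvn ⇒ vSvnSvnSvn ⇒ vvvnSvnSvn ⇒ vvvnvvnSvn ⇒ vvvnvvnvvn

S ⇒ Qvn   [S -> Q v n]
Qvn ⇒ SSvn   [Q -> S S]
SSvn ⇒ QvnSvn   [S -> Q v n]
QvnSvn ⇒ SSvnSvn   [Q -> S S]
SSvnSvn ⇒ QvnSvnSvn   [S -> Q v n]
QvnSvnSvn ⇒ SSvnSvnSvn   [Q -> S S]
SSvnSvnSvn ⇒ vSvnSvnSvn   [S -> v]
vSvnSvnSvn ⇒ vvvnSvnSvn   [S -> v]
vvvnSvnSvn ⇒ vvvnvvnSvn   [S -> v]
vvvnvvnSvn ⇒ vvvnvvnvvn   [S -> v]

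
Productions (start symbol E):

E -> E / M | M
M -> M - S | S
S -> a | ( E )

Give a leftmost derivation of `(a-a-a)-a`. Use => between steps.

E => M => M-S => S-S => (E)-S => (M)-S => (M-S)-S => (M-S-S)-S => (S-S-S)-S => (a-S-S)-S => (a-a-S)-S => (a-a-a)-S => (a-a-a)-a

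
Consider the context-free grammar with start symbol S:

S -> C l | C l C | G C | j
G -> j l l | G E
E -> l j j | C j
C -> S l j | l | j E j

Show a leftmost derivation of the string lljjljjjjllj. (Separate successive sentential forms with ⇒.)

S ⇒ ClC ⇒ llC ⇒ llSlj ⇒ llCllj ⇒ lljEjllj ⇒ lljCjjllj ⇒ lljjEjjjllj ⇒ lljjCjjjjllj ⇒ lljjljjjjllj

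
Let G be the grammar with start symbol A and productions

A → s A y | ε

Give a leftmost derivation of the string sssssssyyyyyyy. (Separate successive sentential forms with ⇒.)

A ⇒ sAy   [A → s A y]
sAy ⇒ ssAyy   [A → s A y]
ssAyy ⇒ sssAyyy   [A → s A y]
sssAyyy ⇒ ssssAyyyy   [A → s A y]
ssssAyyyy ⇒ sssssAyyyyy   [A → s A y]
sssssAyyyyy ⇒ ssssssAyyyyyy   [A → s A y]
ssssssAyyyyyy ⇒ sssssssAyyyyyyy   [A → s A y]
sssssssAyyyyyyy ⇒ sssssssyyyyyyy   [A → ε]

A ⇒ sAy ⇒ ssAyy ⇒ sssAyyy ⇒ ssssAyyyy ⇒ sssssAyyyyy ⇒ ssssssAyyyyyy ⇒ sssssssAyyyyyyy ⇒ sssssssyyyyyyy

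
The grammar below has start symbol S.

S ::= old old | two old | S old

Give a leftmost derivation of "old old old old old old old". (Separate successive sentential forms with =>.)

S => S old   [S ::= S old]
S old => S old old   [S ::= S old]
S old old => S old old old   [S ::= S old]
S old old old => S old old old old   [S ::= S old]
S old old old old => S old old old old old   [S ::= S old]
S old old old old old => old old old old old old old   [S ::= old old]

S => S old => S old old => S old old old => S old old old old => S old old old old old => old old old old old old old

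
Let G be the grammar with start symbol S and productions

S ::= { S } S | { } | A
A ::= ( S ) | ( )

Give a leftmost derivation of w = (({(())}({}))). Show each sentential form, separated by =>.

S => A => (S) => (A) => ((S)) => (({S}S)) => (({A}S)) => (({(S)}S)) => (({(A)}S)) => (({(())}S)) => (({(())}A)) => (({(())}(S))) => (({(())}({})))

S => A   [S ::= A]
A => (S)   [A ::= ( S )]
(S) => (A)   [S ::= A]
(A) => ((S))   [A ::= ( S )]
((S)) => (({S}S))   [S ::= { S } S]
(({S}S)) => (({A}S))   [S ::= A]
(({A}S)) => (({(S)}S))   [A ::= ( S )]
(({(S)}S)) => (({(A)}S))   [S ::= A]
(({(A)}S)) => (({(())}S))   [A ::= ( )]
(({(())}S)) => (({(())}A))   [S ::= A]
(({(())}A)) => (({(())}(S)))   [A ::= ( S )]
(({(())}(S))) => (({(())}({})))   [S ::= { }]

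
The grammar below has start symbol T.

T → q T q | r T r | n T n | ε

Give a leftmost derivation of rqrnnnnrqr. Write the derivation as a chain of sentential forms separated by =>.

T=>rTr=>rqTqr=>rqrTrqr=>rqrnTnrqr=>rqrnnTnnrqr=>rqrnnnnrqr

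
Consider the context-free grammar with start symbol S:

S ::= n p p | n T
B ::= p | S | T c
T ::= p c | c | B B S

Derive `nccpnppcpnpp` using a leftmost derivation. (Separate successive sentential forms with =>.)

S => nT => nBBS => nTcBS => nBBScBS => nTcBScBS => nccBScBS => nccpScBS => nccpnppcBS => nccpnppcpS => nccpnppcpnpp

S => nT   [S ::= n T]
nT => nBBS   [T ::= B B S]
nBBS => nTcBS   [B ::= T c]
nTcBS => nBBScBS   [T ::= B B S]
nBBScBS => nTcBScBS   [B ::= T c]
nTcBScBS => nccBScBS   [T ::= c]
nccBScBS => nccpScBS   [B ::= p]
nccpScBS => nccpnppcBS   [S ::= n p p]
nccpnppcBS => nccpnppcpS   [B ::= p]
nccpnppcpS => nccpnppcpnpp   [S ::= n p p]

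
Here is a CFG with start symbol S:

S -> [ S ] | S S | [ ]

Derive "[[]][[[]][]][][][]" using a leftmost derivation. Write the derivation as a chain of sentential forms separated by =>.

S=>SS=>[S]S=>[[]]S=>[[]]SS=>[[]]SSS=>[[]]SSSS=>[[]][S]SSS=>[[]][SS]SSS=>[[]][[S]S]SSS=>[[]][[[]]S]SSS=>[[]][[[]][]]SSS=>[[]][[[]][]][]SS=>[[]][[[]][]][][]S=>[[]][[[]][]][][][]

S => SS   [S -> S S]
SS => [S]S   [S -> [ S ]]
[S]S => [[]]S   [S -> [ ]]
[[]]S => [[]]SS   [S -> S S]
[[]]SS => [[]]SSS   [S -> S S]
[[]]SSS => [[]]SSSS   [S -> S S]
[[]]SSSS => [[]][S]SSS   [S -> [ S ]]
[[]][S]SSS => [[]][SS]SSS   [S -> S S]
[[]][SS]SSS => [[]][[S]S]SSS   [S -> [ S ]]
[[]][[S]S]SSS => [[]][[[]]S]SSS   [S -> [ ]]
[[]][[[]]S]SSS => [[]][[[]][]]SSS   [S -> [ ]]
[[]][[[]][]]SSS => [[]][[[]][]][]SS   [S -> [ ]]
[[]][[[]][]][]SS => [[]][[[]][]][][]S   [S -> [ ]]
[[]][[[]][]][][]S => [[]][[[]][]][][][]   [S -> [ ]]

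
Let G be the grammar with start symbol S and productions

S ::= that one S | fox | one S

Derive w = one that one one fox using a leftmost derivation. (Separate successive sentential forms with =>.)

S => one S => one that one S => one that one one S => one that one one fox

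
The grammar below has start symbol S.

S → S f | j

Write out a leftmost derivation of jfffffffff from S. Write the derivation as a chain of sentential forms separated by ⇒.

S ⇒ Sf   [S → S f]
Sf ⇒ Sff   [S → S f]
Sff ⇒ Sfff   [S → S f]
Sfff ⇒ Sffff   [S → S f]
Sffff ⇒ Sfffff   [S → S f]
Sfffff ⇒ Sffffff   [S → S f]
Sffffff ⇒ Sfffffff   [S → S f]
Sfffffff ⇒ Sffffffff   [S → S f]
Sffffffff ⇒ Sfffffffff   [S → S f]
Sfffffffff ⇒ jfffffffff   [S → j]

S ⇒ Sf ⇒ Sff ⇒ Sfff ⇒ Sffff ⇒ Sfffff ⇒ Sffffff ⇒ Sfffffff ⇒ Sffffffff ⇒ Sfffffffff ⇒ jfffffffff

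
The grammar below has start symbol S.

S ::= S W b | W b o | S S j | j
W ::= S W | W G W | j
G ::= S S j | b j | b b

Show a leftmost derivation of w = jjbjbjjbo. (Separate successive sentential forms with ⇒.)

S ⇒ Wbo   [S ::= W b o]
Wbo ⇒ WGWbo   [W ::= W G W]
WGWbo ⇒ SWGWbo   [W ::= S W]
SWGWbo ⇒ SWbWGWbo   [S ::= S W b]
SWbWGWbo ⇒ jWbWGWbo   [S ::= j]
jWbWGWbo ⇒ jjbWGWbo   [W ::= j]
jjbWGWbo ⇒ jjbjGWbo   [W ::= j]
jjbjGWbo ⇒ jjbjbjWbo   [G ::= b j]
jjbjbjWbo ⇒ jjbjbjjbo   [W ::= j]

S⇒Wbo⇒WGWbo⇒SWGWbo⇒SWbWGWbo⇒jWbWGWbo⇒jjbWGWbo⇒jjbjGWbo⇒jjbjbjWbo⇒jjbjbjjbo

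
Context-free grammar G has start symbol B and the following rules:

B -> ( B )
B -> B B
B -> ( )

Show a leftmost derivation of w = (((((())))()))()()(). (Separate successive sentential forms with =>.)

B => BB   [B -> B B]
BB => BBB   [B -> B B]
BBB => BBBB   [B -> B B]
BBBB => (B)BBB   [B -> ( B )]
(B)BBB => ((B))BBB   [B -> ( B )]
((B))BBB => ((BB))BBB   [B -> B B]
((BB))BBB => (((B)B))BBB   [B -> ( B )]
(((B)B))BBB => ((((B))B))BBB   [B -> ( B )]
((((B))B))BBB => (((((B)))B))BBB   [B -> ( B )]
(((((B)))B))BBB => (((((())))B))BBB   [B -> ( )]
(((((())))B))BBB => (((((())))()))BBB   [B -> ( )]
(((((())))()))BBB => (((((())))()))()BB   [B -> ( )]
(((((())))()))()BB => (((((())))()))()()B   [B -> ( )]
(((((())))()))()()B => (((((())))()))()()()   [B -> ( )]

B=>BB=>BBB=>BBBB=>(B)BBB=>((B))BBB=>((BB))BBB=>(((B)B))BBB=>((((B))B))BBB=>(((((B)))B))BBB=>(((((())))B))BBB=>(((((())))()))BBB=>(((((())))()))()BB=>(((((())))()))()()B=>(((((())))()))()()()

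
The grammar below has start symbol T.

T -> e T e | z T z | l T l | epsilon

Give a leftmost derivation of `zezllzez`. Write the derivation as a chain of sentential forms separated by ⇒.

T ⇒ zTz   [T -> z T z]
zTz ⇒ zeTez   [T -> e T e]
zeTez ⇒ zezTzez   [T -> z T z]
zezTzez ⇒ zezlTlzez   [T -> l T l]
zezlTlzez ⇒ zezllzez   [T -> epsilon]

T ⇒ zTz ⇒ zeTez ⇒ zezTzez ⇒ zezlTlzez ⇒ zezllzez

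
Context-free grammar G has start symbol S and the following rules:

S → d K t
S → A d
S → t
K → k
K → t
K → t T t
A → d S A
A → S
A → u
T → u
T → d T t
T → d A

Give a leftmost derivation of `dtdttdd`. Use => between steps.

S => Ad   [S → A d]
Ad => Sd   [A → S]
Sd => Add   [S → A d]
Add => dSAdd   [A → d S A]
dSAdd => dtAdd   [S → t]
dtAdd => dtSdd   [A → S]
dtSdd => dtdKtdd   [S → d K t]
dtdKtdd => dtdttdd   [K → t]

S => Ad => Sd => Add => dSAdd => dtAdd => dtSdd => dtdKtdd => dtdttdd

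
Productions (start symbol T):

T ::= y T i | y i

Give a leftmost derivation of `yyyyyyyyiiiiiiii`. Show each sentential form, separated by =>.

T=>yTi=>yyTii=>yyyTiii=>yyyyTiiii=>yyyyyTiiiii=>yyyyyyTiiiiii=>yyyyyyyTiiiiiii=>yyyyyyyyiiiiiiii

T => yTi   [T ::= y T i]
yTi => yyTii   [T ::= y T i]
yyTii => yyyTiii   [T ::= y T i]
yyyTiii => yyyyTiiii   [T ::= y T i]
yyyyTiiii => yyyyyTiiiii   [T ::= y T i]
yyyyyTiiiii => yyyyyyTiiiiii   [T ::= y T i]
yyyyyyTiiiiii => yyyyyyyTiiiiiii   [T ::= y T i]
yyyyyyyTiiiiiii => yyyyyyyyiiiiiiii   [T ::= y i]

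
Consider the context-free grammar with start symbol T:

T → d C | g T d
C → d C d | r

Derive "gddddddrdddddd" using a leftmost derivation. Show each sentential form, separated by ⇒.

T ⇒ gTd   [T → g T d]
gTd ⇒ gdCd   [T → d C]
gdCd ⇒ gddCdd   [C → d C d]
gddCdd ⇒ gdddCddd   [C → d C d]
gdddCddd ⇒ gddddCdddd   [C → d C d]
gddddCdddd ⇒ gdddddCddddd   [C → d C d]
gdddddCddddd ⇒ gddddddCdddddd   [C → d C d]
gddddddCdddddd ⇒ gddddddrdddddd   [C → r]

T ⇒ gTd ⇒ gdCd ⇒ gddCdd ⇒ gdddCddd ⇒ gddddCdddd ⇒ gdddddCddddd ⇒ gddddddCdddddd ⇒ gddddddrdddddd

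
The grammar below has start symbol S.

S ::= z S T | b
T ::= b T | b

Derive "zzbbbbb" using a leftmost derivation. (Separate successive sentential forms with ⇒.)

S ⇒ zST   [S ::= z S T]
zST ⇒ zzSTT   [S ::= z S T]
zzSTT ⇒ zzbTT   [S ::= b]
zzbTT ⇒ zzbbTT   [T ::= b T]
zzbbTT ⇒ zzbbbTT   [T ::= b T]
zzbbbTT ⇒ zzbbbbT   [T ::= b]
zzbbbbT ⇒ zzbbbbb   [T ::= b]

S⇒zST⇒zzSTT⇒zzbTT⇒zzbbTT⇒zzbbbTT⇒zzbbbbT⇒zzbbbbb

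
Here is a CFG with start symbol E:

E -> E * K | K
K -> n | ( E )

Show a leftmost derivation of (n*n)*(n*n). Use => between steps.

E => E*K => K*K => (E)*K => (E*K)*K => (K*K)*K => (n*K)*K => (n*n)*K => (n*n)*(E) => (n*n)*(E*K) => (n*n)*(K*K) => (n*n)*(n*K) => (n*n)*(n*n)

E => E*K   [E -> E * K]
E*K => K*K   [E -> K]
K*K => (E)*K   [K -> ( E )]
(E)*K => (E*K)*K   [E -> E * K]
(E*K)*K => (K*K)*K   [E -> K]
(K*K)*K => (n*K)*K   [K -> n]
(n*K)*K => (n*n)*K   [K -> n]
(n*n)*K => (n*n)*(E)   [K -> ( E )]
(n*n)*(E) => (n*n)*(E*K)   [E -> E * K]
(n*n)*(E*K) => (n*n)*(K*K)   [E -> K]
(n*n)*(K*K) => (n*n)*(n*K)   [K -> n]
(n*n)*(n*K) => (n*n)*(n*n)   [K -> n]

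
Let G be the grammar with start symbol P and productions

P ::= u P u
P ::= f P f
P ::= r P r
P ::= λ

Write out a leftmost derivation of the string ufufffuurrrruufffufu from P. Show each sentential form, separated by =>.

P => uPu   [P ::= u P u]
uPu => ufPfu   [P ::= f P f]
ufPfu => ufuPufu   [P ::= u P u]
ufuPufu => ufufPfufu   [P ::= f P f]
ufufPfufu => ufuffPffufu   [P ::= f P f]
ufuffPffufu => ufufffPfffufu   [P ::= f P f]
ufufffPfffufu => ufufffuPufffufu   [P ::= u P u]
ufufffuPufffufu => ufufffuuPuufffufu   [P ::= u P u]
ufufffuuPuufffufu => ufufffuurPruufffufu   [P ::= r P r]
ufufffuurPruufffufu => ufufffuurrPrruufffufu   [P ::= r P r]
ufufffuurrPrruufffufu => ufufffuurrrruufffufu   [P ::= λ]

P => uPu => ufPfu => ufuPufu => ufufPfufu => ufuffPffufu => ufufffPfffufu => ufufffuPufffufu => ufufffuuPuufffufu => ufufffuurPruufffufu => ufufffuurrPrruufffufu => ufufffuurrrruufffufu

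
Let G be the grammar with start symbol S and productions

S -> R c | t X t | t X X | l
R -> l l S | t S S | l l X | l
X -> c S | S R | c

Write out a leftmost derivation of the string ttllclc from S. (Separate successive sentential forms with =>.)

S=>tXX=>tSRX=>ttXXRX=>ttSRXRX=>ttlRXRX=>ttllXRX=>ttllcRX=>ttllclX=>ttllclc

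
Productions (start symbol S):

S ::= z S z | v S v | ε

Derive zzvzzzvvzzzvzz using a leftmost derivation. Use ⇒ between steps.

S ⇒ zSz   [S ::= z S z]
zSz ⇒ zzSzz   [S ::= z S z]
zzSzz ⇒ zzvSvzz   [S ::= v S v]
zzvSvzz ⇒ zzvzSzvzz   [S ::= z S z]
zzvzSzvzz ⇒ zzvzzSzzvzz   [S ::= z S z]
zzvzzSzzvzz ⇒ zzvzzzSzzzvzz   [S ::= z S z]
zzvzzzSzzzvzz ⇒ zzvzzzvSvzzzvzz   [S ::= v S v]
zzvzzzvSvzzzvzz ⇒ zzvzzzvvzzzvzz   [S ::= ε]

S ⇒ zSz ⇒ zzSzz ⇒ zzvSvzz ⇒ zzvzSzvzz ⇒ zzvzzSzzvzz ⇒ zzvzzzSzzzvzz ⇒ zzvzzzvSvzzzvzz ⇒ zzvzzzvvzzzvzz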